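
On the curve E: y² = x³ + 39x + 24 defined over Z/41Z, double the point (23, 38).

tangent at (23, 38): λ = (3·23² + 39)/(2·38) ≡ 27/35. 35⁻¹ ≡ 34 (mod 41) since 35·34 = 1190 ≡ 1, so λ ≡ 27·34 ≡ 16.
  x = λ² - 23 - 23 = 256 - 46 ≡ 5; y = λ·(23 - 5) - 38 ≡ 4. → (5, 4)

(5, 4)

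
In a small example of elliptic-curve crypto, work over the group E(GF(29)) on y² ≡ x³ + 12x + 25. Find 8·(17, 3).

(20, 0)

Write P = (17, 3).
Double-and-add on 8 = (1000)₂. Start with P = (17, 3) for the leading 1-bit.
double: tangent at (17, 3): λ = (3·17² + 12)/(2·3) ≡ 9/6. 6⁻¹ ≡ 5 (mod 29) since 6·5 = 30 ≡ 1, so λ ≡ 9·5 ≡ 16.
  x = λ² - 17 - 17 = 256 - 34 ≡ 19; y = λ·(17 - 19) - 3 ≡ 23. → (19, 23)
double: tangent at (19, 23): λ = (3·19² + 12)/(2·23) ≡ 22/17. 17⁻¹ ≡ 12 (mod 29), so λ ≡ 22·12 ≡ 3.
  x = λ² - 19 - 19 = 9 - 38 ≡ 0; y = λ·(19 - 0) - 23 ≡ 5. → (0, 5)
double: tangent at (0, 5): λ = (3·0² + 12)/(2·5) ≡ 12/10. 10⁻¹ ≡ 3 (mod 29) since 10·3 = 30 ≡ 1, so λ ≡ 12·3 ≡ 7.
  x = λ² - 0 - 0 = 49 - 0 ≡ 20; y = λ·(0 - 20) - 5 ≡ 0. → (20, 0)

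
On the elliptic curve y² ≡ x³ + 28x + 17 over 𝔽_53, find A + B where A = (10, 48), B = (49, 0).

(9, 16)

(10, 48) + (49, 0). λ = (0 - 48)/(49 - 10) ≡ 5/39 mod 53. 39⁻¹ ≡ 34 (mod 53), so λ ≡ 11.
  x = λ² - 10 - 49 = 121 - 59 ≡ 9; y = λ·(10 - 9) - 48 ≡ 16. → (9, 16)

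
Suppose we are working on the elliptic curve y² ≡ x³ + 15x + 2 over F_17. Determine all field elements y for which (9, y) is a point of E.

x³ + 15x + 2 = 866 ≡ 16 (mod 17).
Square roots of 16 mod 17: 4 and 13 (since 4² = 16 ≡ 16).

4, 13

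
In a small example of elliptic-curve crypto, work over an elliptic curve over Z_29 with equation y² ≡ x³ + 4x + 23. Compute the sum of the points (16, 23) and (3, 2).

(16, 23) + (3, 2). λ = (2 - 23)/(3 - 16) ≡ 8/16 mod 29. 16⁻¹ ≡ 20 (mod 29), so λ ≡ 15.
  x = λ² - 16 - 3 = 225 - 19 ≡ 3; y = λ·(16 - 3) - 23 ≡ 27. → (3, 27)

(3, 27)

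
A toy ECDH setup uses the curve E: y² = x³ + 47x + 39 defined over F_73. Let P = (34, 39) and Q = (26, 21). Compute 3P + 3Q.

First 3P:
Repeated addition: build up to 3P.
2P: tangent at (34, 39): λ = (3·34² + 47)/(2·39) ≡ 11/5. 5⁻¹ ≡ 44 (mod 73) since 5·44 = 220 ≡ 1, so λ ≡ 11·44 ≡ 46.
  x = λ² - 34 - 34 = 2116 - 68 ≡ 4; y = λ·(34 - 4) - 39 ≡ 27. → (4, 27)
3P: (4, 27) + (34, 39). λ = (39 - 27)/(34 - 4) ≡ 12/30 mod 73. 30⁻¹ ≡ 56 (mod 73), so λ ≡ 15.
  x = λ² - 4 - 34 = 225 - 38 ≡ 41; y = λ·(4 - 41) - 27 ≡ 2. → (41, 2)
3P = (41, 2).
Next 3Q:
Repeated addition: build up to 3Q.
2Q: tangent at (26, 21): λ = (3·26² + 47)/(2·21) ≡ 31/42. 42⁻¹ ≡ 40 (mod 73), so λ ≡ 31·40 ≡ 72.
  x = λ² - 26 - 26 = 5184 - 52 ≡ 22; y = λ·(26 - 22) - 21 ≡ 48. → (22, 48)
3Q: (22, 48) + (26, 21). λ = (21 - 48)/(26 - 22) ≡ 46/4 mod 73. 4⁻¹ ≡ 55 (mod 73), so λ ≡ 48.
  x = λ² - 22 - 26 = 2304 - 48 ≡ 66; y = λ·(22 - 66) - 48 ≡ 30. → (66, 30)
3Q = (66, 30).
Finally 3P + 3Q:
(41, 2) + (66, 30). λ = (30 - 2)/(66 - 41) ≡ 28/25 mod 73. 25⁻¹ ≡ 38 (mod 73), so λ ≡ 42.
  x = λ² - 41 - 66 = 1764 - 107 ≡ 51; y = λ·(41 - 51) - 2 ≡ 16. → (51, 16)

(51, 16)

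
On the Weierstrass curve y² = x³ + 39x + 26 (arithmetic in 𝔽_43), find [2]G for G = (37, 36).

tangent at (37, 36): λ = (3·37² + 39)/(2·36) ≡ 18/29. 29⁻¹ ≡ 3 (mod 43), so λ ≡ 18·3 ≡ 11.
  x = λ² - 37 - 37 = 121 - 74 ≡ 4; y = λ·(37 - 4) - 36 ≡ 26. → (4, 26)

(4, 26)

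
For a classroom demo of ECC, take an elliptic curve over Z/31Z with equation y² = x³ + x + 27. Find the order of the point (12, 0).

2P: (12, 0) + (12, 0): same x and y₁ ≡ -y₂, so the sum is ∞.
2P = ∞, so the order is 2.

2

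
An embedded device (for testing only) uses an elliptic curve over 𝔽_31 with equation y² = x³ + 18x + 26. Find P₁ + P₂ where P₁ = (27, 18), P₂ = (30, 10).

(19, 2)

(27, 18) + (30, 10). λ = (10 - 18)/(30 - 27) ≡ 23/3 mod 31. 3⁻¹ ≡ 21 (mod 31), so λ ≡ 18.
  x = λ² - 27 - 30 = 324 - 57 ≡ 19; y = λ·(27 - 19) - 18 ≡ 2. → (19, 2)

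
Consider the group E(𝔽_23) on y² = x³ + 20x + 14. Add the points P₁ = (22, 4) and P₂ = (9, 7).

(22, 4) + (9, 7). λ = (7 - 4)/(9 - 22) ≡ 3/10 mod 23. 10⁻¹ ≡ 7 (mod 23), so λ ≡ 21.
  x = λ² - 22 - 9 = 441 - 31 ≡ 19; y = λ·(22 - 19) - 4 ≡ 13. → (19, 13)

(19, 13)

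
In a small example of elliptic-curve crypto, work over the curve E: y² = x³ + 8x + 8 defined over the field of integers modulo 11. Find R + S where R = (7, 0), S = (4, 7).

(3, 9)

(7, 0) + (4, 7). λ = (7 - 0)/(4 - 7) ≡ 7/8 mod 11. 8⁻¹ ≡ 7 (mod 11) since 8·7 = 56 ≡ 1, so λ ≡ 5.
  x = λ² - 7 - 4 = 25 - 11 ≡ 3; y = λ·(7 - 3) - 0 ≡ 9. → (3, 9)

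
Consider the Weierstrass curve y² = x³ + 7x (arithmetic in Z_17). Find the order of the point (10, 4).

2P: tangent at (10, 4): λ = (3·10² + 7)/(2·4) ≡ 1/8. 8⁻¹ ≡ 15 (mod 17), so λ ≡ 1·15 ≡ 15.
  x = λ² - 10 - 10 = 225 - 20 ≡ 1; y = λ·(10 - 1) - 4 ≡ 12. → (1, 12)
3P: (1, 12) + (10, 4). λ = (4 - 12)/(10 - 1) ≡ 9/9 mod 17. 9⁻¹ ≡ 2 (mod 17), so λ ≡ 1.
  x = λ² - 1 - 10 = 1 - 11 ≡ 7; y = λ·(1 - 7) - 12 ≡ 16. → (7, 16)
4P: (7, 16) + (10, 4). λ = (4 - 16)/(10 - 7) ≡ 5/3 mod 17. 3⁻¹ ≡ 6 (mod 17), so λ ≡ 13.
  x = λ² - 7 - 10 = 169 - 17 ≡ 16; y = λ·(7 - 16) - 16 ≡ 3. → (16, 3)
5P: (16, 3) + (10, 4). λ = (4 - 3)/(10 - 16) ≡ 1/11 mod 17. 11⁻¹ ≡ 14 (mod 17), so λ ≡ 14.
  x = λ² - 16 - 10 = 196 - 26 ≡ 0; y = λ·(16 - 0) - 3 ≡ 0. → (0, 0)
6P: (0, 0) + (10, 4). λ = (4 - 0)/(10 - 0) ≡ 4/10 mod 17. 10⁻¹ ≡ 12 (mod 17) since 10·12 = 120 ≡ 1, so λ ≡ 14.
  x = λ² - 0 - 10 = 196 - 10 ≡ 16; y = λ·(0 - 16) - 0 ≡ 14. → (16, 14)
7P: (16, 14) + (10, 4). λ = (4 - 14)/(10 - 16) ≡ 7/11 mod 17. 11⁻¹ ≡ 14 (mod 17), so λ ≡ 13.
  x = λ² - 16 - 10 = 169 - 26 ≡ 7; y = λ·(16 - 7) - 14 ≡ 1. → (7, 1)
8P: (7, 1) + (10, 4). λ = (4 - 1)/(10 - 7) ≡ 3/3 mod 17. 3⁻¹ ≡ 6 (mod 17), so λ ≡ 1.
  x = λ² - 7 - 10 = 1 - 17 ≡ 1; y = λ·(7 - 1) - 1 ≡ 5. → (1, 5)
9P: (1, 5) + (10, 4). λ = (4 - 5)/(10 - 1) ≡ 16/9 mod 17. 9⁻¹ ≡ 2 (mod 17), so λ ≡ 15.
  x = λ² - 1 - 10 = 225 - 11 ≡ 10; y = λ·(1 - 10) - 5 ≡ 13. → (10, 13)
10P: (10, 13) + (10, 4): same x and y₁ ≡ -y₂, so the sum is O.
10P = O, so the order is 10.

10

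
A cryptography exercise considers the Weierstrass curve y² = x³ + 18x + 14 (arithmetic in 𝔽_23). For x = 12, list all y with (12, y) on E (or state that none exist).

7, 16

x³ + 18x + 14 = 1958 ≡ 3 (mod 23).
Square roots of 3 mod 23: 7 and 16 (since 7² = 49 ≡ 3).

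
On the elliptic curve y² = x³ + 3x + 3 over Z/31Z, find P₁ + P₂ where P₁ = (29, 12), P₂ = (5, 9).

(29, 12) + (5, 9). λ = (9 - 12)/(5 - 29) ≡ 28/7 mod 31. 7⁻¹ ≡ 9 (mod 31) since 7·9 = 63 ≡ 1, so λ ≡ 4.
  x = λ² - 29 - 5 = 16 - 34 ≡ 13; y = λ·(29 - 13) - 12 ≡ 21. → (13, 21)

(13, 21)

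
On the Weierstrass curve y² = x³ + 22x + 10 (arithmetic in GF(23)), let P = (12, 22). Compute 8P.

(6, 6)

Double-and-add on 8 = (1000)₂. Start with P = (12, 22) for the leading 1-bit.
double: tangent at (12, 22): λ = (3·12² + 22)/(2·22) ≡ 17/21. 21⁻¹ ≡ 11 (mod 23), so λ ≡ 17·11 ≡ 3.
  x = λ² - 12 - 12 = 9 - 24 ≡ 8; y = λ·(12 - 8) - 22 ≡ 13. → (8, 13)
double: tangent at (8, 13): λ = (3·8² + 22)/(2·13) ≡ 7/3. 3⁻¹ ≡ 8 (mod 23) since 3·8 = 24 ≡ 1, so λ ≡ 7·8 ≡ 10.
  x = λ² - 8 - 8 = 100 - 16 ≡ 15; y = λ·(8 - 15) - 13 ≡ 9. → (15, 9)
double: tangent at (15, 9): λ = (3·15² + 22)/(2·9) ≡ 7/18. 18⁻¹ ≡ 9 (mod 23), so λ ≡ 7·9 ≡ 17.
  x = λ² - 15 - 15 = 289 - 30 ≡ 6; y = λ·(15 - 6) - 9 ≡ 6. → (6, 6)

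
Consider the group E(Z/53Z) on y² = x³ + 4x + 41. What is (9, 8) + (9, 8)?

tangent at (9, 8): λ = (3·9² + 4)/(2·8) ≡ 35/16. 16⁻¹ ≡ 10 (mod 53) since 16·10 = 160 ≡ 1, so λ ≡ 35·10 ≡ 32.
  x = λ² - 9 - 9 = 1024 - 18 ≡ 52; y = λ·(9 - 52) - 8 ≡ 47. → (52, 47)

(52, 47)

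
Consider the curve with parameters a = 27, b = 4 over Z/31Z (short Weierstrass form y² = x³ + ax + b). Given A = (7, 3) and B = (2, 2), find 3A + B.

First 3A:
Repeated addition: build up to 3A.
2A: tangent at (7, 3): λ = (3·7² + 27)/(2·3) ≡ 19/6. 6⁻¹ ≡ 26 (mod 31) since 6·26 = 156 ≡ 1, so λ ≡ 19·26 ≡ 29.
  x = λ² - 7 - 7 = 841 - 14 ≡ 21; y = λ·(7 - 21) - 3 ≡ 25. → (21, 25)
3A: (21, 25) + (7, 3). λ = (3 - 25)/(7 - 21) ≡ 9/17 mod 31. 17⁻¹ ≡ 11 (mod 31), so λ ≡ 6.
  x = λ² - 21 - 7 = 36 - 28 ≡ 8; y = λ·(21 - 8) - 25 ≡ 22. → (8, 22)
3A = (8, 22).
Finally 3A + B:
(8, 22) + (2, 2). λ = (2 - 22)/(2 - 8) ≡ 11/25 mod 31. 25⁻¹ ≡ 5 (mod 31), so λ ≡ 24.
  x = λ² - 8 - 2 = 576 - 10 ≡ 8; y = λ·(8 - 8) - 22 ≡ 9. → (8, 9)

(8, 9)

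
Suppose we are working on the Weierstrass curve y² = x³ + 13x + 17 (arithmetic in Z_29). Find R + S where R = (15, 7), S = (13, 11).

(5, 2)

(15, 7) + (13, 11). λ = (11 - 7)/(13 - 15) ≡ 4/27 mod 29. 27⁻¹ ≡ 14 (mod 29), so λ ≡ 27.
  x = λ² - 15 - 13 = 729 - 28 ≡ 5; y = λ·(15 - 5) - 7 ≡ 2. → (5, 2)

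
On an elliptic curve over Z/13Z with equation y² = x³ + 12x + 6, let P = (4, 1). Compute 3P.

Repeated addition: build up to 3P.
2P: tangent at (4, 1): λ = (3·4² + 12)/(2·1) ≡ 8/2. 2⁻¹ ≡ 7 (mod 13) since 2·7 = 14 ≡ 1, so λ ≡ 8·7 ≡ 4.
  x = λ² - 4 - 4 = 16 - 8 ≡ 8; y = λ·(4 - 8) - 1 ≡ 9. → (8, 9)
3P: (8, 9) + (4, 1). λ = (1 - 9)/(4 - 8) ≡ 5/9 mod 13. 9⁻¹ ≡ 3 (mod 13), so λ ≡ 2.
  x = λ² - 8 - 4 = 4 - 12 ≡ 5; y = λ·(8 - 5) - 9 ≡ 10. → (5, 10)

(5, 10)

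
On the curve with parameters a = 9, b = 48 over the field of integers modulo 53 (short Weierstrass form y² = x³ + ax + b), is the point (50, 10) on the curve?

y² = 10² ≡ 47; x³ + 9x + 48 = 125498 ≡ 47 (mod 53). 47 = 47.

yes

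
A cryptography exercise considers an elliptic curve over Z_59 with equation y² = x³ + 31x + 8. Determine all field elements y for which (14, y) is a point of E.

0

x³ + 31x + 8 = 3186 ≡ 0 (mod 59).
Only y = 0 satisfies y² ≡ 0.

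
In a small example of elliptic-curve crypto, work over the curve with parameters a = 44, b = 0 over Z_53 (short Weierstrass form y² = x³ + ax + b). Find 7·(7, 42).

Write P = (7, 42).
Repeated addition: build up to 7P.
2P: tangent at (7, 42): λ = (3·7² + 44)/(2·42) ≡ 32/31. 31⁻¹ ≡ 12 (mod 53), so λ ≡ 32·12 ≡ 13.
  x = λ² - 7 - 7 = 169 - 14 ≡ 49; y = λ·(7 - 49) - 42 ≡ 48. → (49, 48)
3P: (49, 48) + (7, 42). λ = (42 - 48)/(7 - 49) ≡ 47/11 mod 53. 11⁻¹ ≡ 29 (mod 53), so λ ≡ 38.
  x = λ² - 49 - 7 = 1444 - 56 ≡ 10; y = λ·(49 - 10) - 48 ≡ 3. → (10, 3)
4P: (10, 3) + (7, 42). λ = (42 - 3)/(7 - 10) ≡ 39/50 mod 53. 50⁻¹ ≡ 35 (mod 53), so λ ≡ 40.
  x = λ² - 10 - 7 = 1600 - 17 ≡ 46; y = λ·(10 - 46) - 3 ≡ 41. → (46, 41)
5P: (46, 41) + (7, 42). λ = (42 - 41)/(7 - 46) ≡ 1/14 mod 53. 14⁻¹ ≡ 19 (mod 53), so λ ≡ 19.
  x = λ² - 46 - 7 = 361 - 53 ≡ 43; y = λ·(46 - 43) - 41 ≡ 16. → (43, 16)
6P: (43, 16) + (7, 42). λ = (42 - 16)/(7 - 43) ≡ 26/17 mod 53. 17⁻¹ ≡ 25 (mod 53), so λ ≡ 14.
  x = λ² - 43 - 7 = 196 - 50 ≡ 40; y = λ·(43 - 40) - 16 ≡ 26. → (40, 26)
7P: (40, 26) + (7, 42). λ = (42 - 26)/(7 - 40) ≡ 16/20 mod 53. 20⁻¹ ≡ 8 (mod 53), so λ ≡ 22.
  x = λ² - 40 - 7 = 484 - 47 ≡ 13; y = λ·(40 - 13) - 26 ≡ 38. → (13, 38)

(13, 38)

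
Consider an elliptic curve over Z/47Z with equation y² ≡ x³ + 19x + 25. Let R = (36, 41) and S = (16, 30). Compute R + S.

(2, 20)

(36, 41) + (16, 30). λ = (30 - 41)/(16 - 36) ≡ 36/27 mod 47. 27⁻¹ ≡ 7 (mod 47), so λ ≡ 17.
  x = λ² - 36 - 16 = 289 - 52 ≡ 2; y = λ·(36 - 2) - 41 ≡ 20. → (2, 20)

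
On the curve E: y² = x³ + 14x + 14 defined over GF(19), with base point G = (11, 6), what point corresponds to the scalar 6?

(11, 13)

Double-and-add on 6 = (110)₂. Start with G = (11, 6) for the leading 1-bit.
double: tangent at (11, 6): λ = (3·11² + 14)/(2·6) ≡ 16/12. 12⁻¹ ≡ 8 (mod 19), so λ ≡ 16·8 ≡ 14.
  x = λ² - 11 - 11 = 196 - 22 ≡ 3; y = λ·(11 - 3) - 6 ≡ 11. → (3, 11)
add G: (3, 11) + (11, 6). λ = (6 - 11)/(11 - 3) ≡ 14/8 mod 19. 8⁻¹ ≡ 12 (mod 19) since 8·12 = 96 ≡ 1, so λ ≡ 16.
  x = λ² - 3 - 11 = 256 - 14 ≡ 14; y = λ·(3 - 14) - 11 ≡ 3. → (14, 3)
double: tangent at (14, 3): λ = (3·14² + 14)/(2·3) ≡ 13/6. 6⁻¹ ≡ 16 (mod 19), so λ ≡ 13·16 ≡ 18.
  x = λ² - 14 - 14 = 324 - 28 ≡ 11; y = λ·(14 - 11) - 3 ≡ 13. → (11, 13)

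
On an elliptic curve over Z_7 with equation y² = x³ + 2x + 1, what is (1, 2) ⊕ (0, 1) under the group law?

(1, 2) + (0, 1). λ = (1 - 2)/(0 - 1) ≡ 6/6 mod 7. 6⁻¹ ≡ 6 (mod 7) since 6·6 = 36 ≡ 1, so λ ≡ 1.
  x = λ² - 1 - 0 = 1 - 1 ≡ 0; y = λ·(1 - 0) - 2 ≡ 6. → (0, 6)

(0, 6)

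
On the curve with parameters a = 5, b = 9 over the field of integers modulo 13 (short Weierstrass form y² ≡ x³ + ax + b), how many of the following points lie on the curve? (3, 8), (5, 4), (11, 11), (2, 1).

4

(3, 8): 8² ≡ 12, rhs ≡ 12 → on.
(5, 4): 4² ≡ 3, rhs ≡ 3 → on.
(11, 11): 11² ≡ 4, rhs ≡ 4 → on.
(2, 1): 1² ≡ 1, rhs ≡ 1 → on.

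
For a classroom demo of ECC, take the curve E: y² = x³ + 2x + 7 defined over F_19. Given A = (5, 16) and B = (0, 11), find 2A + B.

First 2A:
Repeated addition: build up to 2A.
2A: tangent at (5, 16): λ = (3·5² + 2)/(2·16) ≡ 1/13. 13⁻¹ ≡ 3 (mod 19), so λ ≡ 1·3 ≡ 3.
  x = λ² - 5 - 5 = 9 - 10 ≡ 18; y = λ·(5 - 18) - 16 ≡ 2. → (18, 2)
2A = (18, 2).
Finally 2A + B:
(18, 2) + (0, 11). λ = (11 - 2)/(0 - 18) ≡ 9/1 mod 19. 1⁻¹ ≡ 1 (mod 19) since 1·1 = 1 ≡ 1, so λ ≡ 9.
  x = λ² - 18 - 0 = 81 - 18 ≡ 6; y = λ·(18 - 6) - 2 ≡ 11. → (6, 11)

(6, 11)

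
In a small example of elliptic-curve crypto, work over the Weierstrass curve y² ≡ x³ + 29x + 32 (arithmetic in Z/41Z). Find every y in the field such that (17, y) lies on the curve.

x³ + 29x + 32 = 5438 ≡ 26 (mod 41).
26 is a non-residue mod 41; no y exists.

none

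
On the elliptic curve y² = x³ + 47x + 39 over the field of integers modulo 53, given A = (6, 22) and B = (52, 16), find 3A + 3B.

First 3A:
Repeated addition: build up to 3A.
2A: tangent at (6, 22): λ = (3·6² + 47)/(2·22) ≡ 49/44. 44⁻¹ ≡ 47 (mod 53), so λ ≡ 49·47 ≡ 24.
  x = λ² - 6 - 6 = 576 - 12 ≡ 34; y = λ·(6 - 34) - 22 ≡ 48. → (34, 48)
3A: (34, 48) + (6, 22). λ = (22 - 48)/(6 - 34) ≡ 27/25 mod 53. 25⁻¹ ≡ 17 (mod 53) since 25·17 = 425 ≡ 1, so λ ≡ 35.
  x = λ² - 34 - 6 = 1225 - 40 ≡ 19; y = λ·(34 - 19) - 48 ≡ 0. → (19, 0)
3A = (19, 0).
Next 3B:
Repeated addition: build up to 3B.
2B: tangent at (52, 16): λ = (3·52² + 47)/(2·16) ≡ 50/32. 32⁻¹ ≡ 5 (mod 53), so λ ≡ 50·5 ≡ 38.
  x = λ² - 52 - 52 = 1444 - 104 ≡ 15; y = λ·(52 - 15) - 16 ≡ 12. → (15, 12)
3B: (15, 12) + (52, 16). λ = (16 - 12)/(52 - 15) ≡ 4/37 mod 53. 37⁻¹ ≡ 43 (mod 53) since 37·43 = 1591 ≡ 1, so λ ≡ 13.
  x = λ² - 15 - 52 = 169 - 67 ≡ 49; y = λ·(15 - 49) - 12 ≡ 23. → (49, 23)
3B = (49, 23).
Finally 3A + 3B:
(19, 0) + (49, 23). λ = (23 - 0)/(49 - 19) ≡ 23/30 mod 53. 30⁻¹ ≡ 23 (mod 53), so λ ≡ 52.
  x = λ² - 19 - 49 = 2704 - 68 ≡ 39; y = λ·(19 - 39) - 0 ≡ 20. → (39, 20)

(39, 20)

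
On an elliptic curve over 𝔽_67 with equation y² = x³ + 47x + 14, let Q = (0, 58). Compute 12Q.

O

Double-and-add on 12 = (1100)₂. Start with Q = (0, 58) for the leading 1-bit.
double: tangent at (0, 58): λ = (3·0² + 47)/(2·58) ≡ 47/49. 49⁻¹ ≡ 26 (mod 67) since 49·26 = 1274 ≡ 1, so λ ≡ 47·26 ≡ 16.
  x = λ² - 0 - 0 = 256 - 0 ≡ 55; y = λ·(0 - 55) - 58 ≡ 0. → (55, 0)
add Q: (55, 0) + (0, 58). λ = (58 - 0)/(0 - 55) ≡ 58/12 mod 67. 12⁻¹ ≡ 28 (mod 67), so λ ≡ 16.
  x = λ² - 55 - 0 = 256 - 55 ≡ 0; y = λ·(55 - 0) - 0 ≡ 9. → (0, 9)
double: tangent at (0, 9): λ = (3·0² + 47)/(2·9) ≡ 47/18. 18⁻¹ ≡ 41 (mod 67), so λ ≡ 47·41 ≡ 51.
  x = λ² - 0 - 0 = 2601 - 0 ≡ 55; y = λ·(0 - 55) - 9 ≡ 0. → (55, 0)
double: (55, 0) + (55, 0): same x and y₁ ≡ -y₂, so the sum is O.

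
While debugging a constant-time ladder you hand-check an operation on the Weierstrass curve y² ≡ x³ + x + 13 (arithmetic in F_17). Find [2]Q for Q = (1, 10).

(13, 8)

tangent at (1, 10): λ = (3·1² + 1)/(2·10) ≡ 4/3. 3⁻¹ ≡ 6 (mod 17) since 3·6 = 18 ≡ 1, so λ ≡ 4·6 ≡ 7.
  x = λ² - 1 - 1 = 49 - 2 ≡ 13; y = λ·(1 - 13) - 10 ≡ 8. → (13, 8)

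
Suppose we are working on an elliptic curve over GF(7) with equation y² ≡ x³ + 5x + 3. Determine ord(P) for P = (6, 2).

3

2P: tangent at (6, 2): λ = (3·6² + 5)/(2·2) ≡ 1/4. 4⁻¹ ≡ 2 (mod 7), so λ ≡ 1·2 ≡ 2.
  x = λ² - 6 - 6 = 4 - 12 ≡ 6; y = λ·(6 - 6) - 2 ≡ 5. → (6, 5)
3P: (6, 5) + (6, 2): same x and y₁ ≡ -y₂, so the sum is O.
3P = O, so the order is 3.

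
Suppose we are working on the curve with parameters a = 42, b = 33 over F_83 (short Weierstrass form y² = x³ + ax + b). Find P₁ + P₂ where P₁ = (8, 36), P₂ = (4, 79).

(5, 77)

(8, 36) + (4, 79). λ = (79 - 36)/(4 - 8) ≡ 43/79 mod 83. 79⁻¹ ≡ 62 (mod 83), so λ ≡ 10.
  x = λ² - 8 - 4 = 100 - 12 ≡ 5; y = λ·(8 - 5) - 36 ≡ 77. → (5, 77)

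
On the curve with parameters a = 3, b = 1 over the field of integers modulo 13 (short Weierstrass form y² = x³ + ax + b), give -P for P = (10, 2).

-(10, 2) = (10, -2 mod 13) = (10, 11).

(10, 11)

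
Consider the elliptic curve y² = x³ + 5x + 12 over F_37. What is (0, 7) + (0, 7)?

(9, 3)

tangent at (0, 7): λ = (3·0² + 5)/(2·7) ≡ 5/14. 14⁻¹ ≡ 8 (mod 37), so λ ≡ 5·8 ≡ 3.
  x = λ² - 0 - 0 = 9 - 0 ≡ 9; y = λ·(0 - 9) - 7 ≡ 3. → (9, 3)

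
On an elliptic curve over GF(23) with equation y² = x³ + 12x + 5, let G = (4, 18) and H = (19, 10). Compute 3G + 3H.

(19, 10)

First 3G:
Repeated addition: build up to 3G.
2G: tangent at (4, 18): λ = (3·4² + 12)/(2·18) ≡ 14/13. 13⁻¹ ≡ 16 (mod 23), so λ ≡ 14·16 ≡ 17.
  x = λ² - 4 - 4 = 289 - 8 ≡ 5; y = λ·(4 - 5) - 18 ≡ 11. → (5, 11)
3G: (5, 11) + (4, 18). λ = (18 - 11)/(4 - 5) ≡ 7/22 mod 23. 22⁻¹ ≡ 22 (mod 23), so λ ≡ 16.
  x = λ² - 5 - 4 = 256 - 9 ≡ 17; y = λ·(5 - 17) - 11 ≡ 4. → (17, 4)
3G = (17, 4).
Next 3H:
Repeated addition: build up to 3H.
2H: tangent at (19, 10): λ = (3·19² + 12)/(2·10) ≡ 14/20. 20⁻¹ ≡ 15 (mod 23) since 20·15 = 300 ≡ 1, so λ ≡ 14·15 ≡ 3.
  x = λ² - 19 - 19 = 9 - 38 ≡ 17; y = λ·(19 - 17) - 10 ≡ 19. → (17, 19)
3H: (17, 19) + (19, 10). λ = (10 - 19)/(19 - 17) ≡ 14/2 mod 23. 2⁻¹ ≡ 12 (mod 23), so λ ≡ 7.
  x = λ² - 17 - 19 = 49 - 36 ≡ 13; y = λ·(17 - 13) - 19 ≡ 9. → (13, 9)
3H = (13, 9).
Finally 3G + 3H:
(17, 4) + (13, 9). λ = (9 - 4)/(13 - 17) ≡ 5/19 mod 23. 19⁻¹ ≡ 17 (mod 23), so λ ≡ 16.
  x = λ² - 17 - 13 = 256 - 30 ≡ 19; y = λ·(17 - 19) - 4 ≡ 10. → (19, 10)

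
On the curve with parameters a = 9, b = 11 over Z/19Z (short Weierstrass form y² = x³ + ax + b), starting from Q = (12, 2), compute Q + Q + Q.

(8, 14)

Repeated addition: build up to 3Q.
2Q: tangent at (12, 2): λ = (3·12² + 9)/(2·2) ≡ 4/4. 4⁻¹ ≡ 5 (mod 19), so λ ≡ 4·5 ≡ 1.
  x = λ² - 12 - 12 = 1 - 24 ≡ 15; y = λ·(12 - 15) - 2 ≡ 14. → (15, 14)
3Q: (15, 14) + (12, 2). λ = (2 - 14)/(12 - 15) ≡ 7/16 mod 19. 16⁻¹ ≡ 6 (mod 19), so λ ≡ 4.
  x = λ² - 15 - 12 = 16 - 27 ≡ 8; y = λ·(15 - 8) - 14 ≡ 14. → (8, 14)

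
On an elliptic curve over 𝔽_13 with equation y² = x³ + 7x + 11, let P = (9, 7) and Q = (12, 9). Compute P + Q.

(4, 5)

(9, 7) + (12, 9). λ = (9 - 7)/(12 - 9) ≡ 2/3 mod 13. 3⁻¹ ≡ 9 (mod 13) since 3·9 = 27 ≡ 1, so λ ≡ 5.
  x = λ² - 9 - 12 = 25 - 21 ≡ 4; y = λ·(9 - 4) - 7 ≡ 5. → (4, 5)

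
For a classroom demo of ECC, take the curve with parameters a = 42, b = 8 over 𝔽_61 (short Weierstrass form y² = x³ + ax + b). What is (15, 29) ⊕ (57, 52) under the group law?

(15, 29) + (57, 52). λ = (52 - 29)/(57 - 15) ≡ 23/42 mod 61. 42⁻¹ ≡ 16 (mod 61) since 42·16 = 672 ≡ 1, so λ ≡ 2.
  x = λ² - 15 - 57 = 4 - 72 ≡ 54; y = λ·(15 - 54) - 29 ≡ 15. → (54, 15)

(54, 15)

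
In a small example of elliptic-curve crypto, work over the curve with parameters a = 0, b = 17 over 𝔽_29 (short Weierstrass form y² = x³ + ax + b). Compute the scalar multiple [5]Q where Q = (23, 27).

Double-and-add on 5 = (101)₂. Start with Q = (23, 27) for the leading 1-bit.
double: tangent at (23, 27): λ = (3·23² + 0)/(2·27) ≡ 21/25. 25⁻¹ ≡ 7 (mod 29), so λ ≡ 21·7 ≡ 2.
  x = λ² - 23 - 23 = 4 - 46 ≡ 16; y = λ·(23 - 16) - 27 ≡ 16. → (16, 16)
double: tangent at (16, 16): λ = (3·16² + 0)/(2·16) ≡ 14/3. 3⁻¹ ≡ 10 (mod 29) since 3·10 = 30 ≡ 1, so λ ≡ 14·10 ≡ 24.
  x = λ² - 16 - 16 = 576 - 32 ≡ 22; y = λ·(16 - 22) - 16 ≡ 14. → (22, 14)
add Q: (22, 14) + (23, 27). λ = (27 - 14)/(23 - 22) ≡ 13/1 mod 29. 1⁻¹ ≡ 1 (mod 29) since 1·1 = 1 ≡ 1, so λ ≡ 13.
  x = λ² - 22 - 23 = 169 - 45 ≡ 8; y = λ·(22 - 8) - 14 ≡ 23. → (8, 23)

(8, 23)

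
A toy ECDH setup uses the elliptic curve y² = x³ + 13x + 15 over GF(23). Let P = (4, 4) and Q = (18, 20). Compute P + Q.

(4, 4) + (18, 20). λ = (20 - 4)/(18 - 4) ≡ 16/14 mod 23. 14⁻¹ ≡ 5 (mod 23) since 14·5 = 70 ≡ 1, so λ ≡ 11.
  x = λ² - 4 - 18 = 121 - 22 ≡ 7; y = λ·(4 - 7) - 4 ≡ 9. → (7, 9)

(7, 9)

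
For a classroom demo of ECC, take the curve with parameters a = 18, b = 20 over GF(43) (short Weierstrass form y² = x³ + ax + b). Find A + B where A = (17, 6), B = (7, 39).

(17, 6) + (7, 39). λ = (39 - 6)/(7 - 17) ≡ 33/33 mod 43. 33⁻¹ ≡ 30 (mod 43), so λ ≡ 1.
  x = λ² - 17 - 7 = 1 - 24 ≡ 20; y = λ·(17 - 20) - 6 ≡ 34. → (20, 34)

(20, 34)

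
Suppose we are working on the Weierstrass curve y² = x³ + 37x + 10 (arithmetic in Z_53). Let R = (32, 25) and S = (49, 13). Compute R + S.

(32, 25) + (49, 13). λ = (13 - 25)/(49 - 32) ≡ 41/17 mod 53. 17⁻¹ ≡ 25 (mod 53), so λ ≡ 18.
  x = λ² - 32 - 49 = 324 - 81 ≡ 31; y = λ·(32 - 31) - 25 ≡ 46. → (31, 46)

(31, 46)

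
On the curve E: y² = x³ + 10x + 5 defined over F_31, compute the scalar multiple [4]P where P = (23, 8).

(4, 27)

Repeated addition: build up to 4P.
2P: tangent at (23, 8): λ = (3·23² + 10)/(2·8) ≡ 16/16. 16⁻¹ ≡ 2 (mod 31), so λ ≡ 16·2 ≡ 1.
  x = λ² - 23 - 23 = 1 - 46 ≡ 17; y = λ·(23 - 17) - 8 ≡ 29. → (17, 29)
3P: (17, 29) + (23, 8). λ = (8 - 29)/(23 - 17) ≡ 10/6 mod 31. 6⁻¹ ≡ 26 (mod 31) since 6·26 = 156 ≡ 1, so λ ≡ 12.
  x = λ² - 17 - 23 = 144 - 40 ≡ 11; y = λ·(17 - 11) - 29 ≡ 12. → (11, 12)
4P: (11, 12) + (23, 8). λ = (8 - 12)/(23 - 11) ≡ 27/12 mod 31. 12⁻¹ ≡ 13 (mod 31) since 12·13 = 156 ≡ 1, so λ ≡ 10.
  x = λ² - 11 - 23 = 100 - 34 ≡ 4; y = λ·(11 - 4) - 12 ≡ 27. → (4, 27)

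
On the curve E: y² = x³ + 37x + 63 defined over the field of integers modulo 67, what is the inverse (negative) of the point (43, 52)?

(43, 15)

-(43, 52) = (43, -52 mod 67) = (43, 15).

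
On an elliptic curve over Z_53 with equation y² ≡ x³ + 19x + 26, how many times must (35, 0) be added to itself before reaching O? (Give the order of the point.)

2

2P: (35, 0) + (35, 0): same x and y₁ ≡ -y₂, so the sum is O.
2P = O, so the order is 2.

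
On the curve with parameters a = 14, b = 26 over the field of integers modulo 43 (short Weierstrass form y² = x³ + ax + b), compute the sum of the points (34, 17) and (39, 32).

(34, 17) + (39, 32). λ = (32 - 17)/(39 - 34) ≡ 15/5 mod 43. 5⁻¹ ≡ 26 (mod 43) since 5·26 = 130 ≡ 1, so λ ≡ 3.
  x = λ² - 34 - 39 = 9 - 73 ≡ 22; y = λ·(34 - 22) - 17 ≡ 19. → (22, 19)

(22, 19)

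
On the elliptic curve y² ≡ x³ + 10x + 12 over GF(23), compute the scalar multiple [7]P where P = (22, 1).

(0, 9)

Double-and-add on 7 = (111)₂. Start with P = (22, 1) for the leading 1-bit.
double: tangent at (22, 1): λ = (3·22² + 10)/(2·1) ≡ 13/2. 2⁻¹ ≡ 12 (mod 23), so λ ≡ 13·12 ≡ 18.
  x = λ² - 22 - 22 = 324 - 44 ≡ 4; y = λ·(22 - 4) - 1 ≡ 1. → (4, 1)
add P: (4, 1) + (22, 1). λ = (1 - 1)/(22 - 4) ≡ 0/18 mod 23. 18⁻¹ ≡ 9 (mod 23), so λ ≡ 0.
  x = λ² - 4 - 22 = 0 - 26 ≡ 20; y = λ·(4 - 20) - 1 ≡ 22. → (20, 22)
double: tangent at (20, 22): λ = (3·20² + 10)/(2·22) ≡ 14/21. 21⁻¹ ≡ 11 (mod 23) since 21·11 = 231 ≡ 1, so λ ≡ 14·11 ≡ 16.
  x = λ² - 20 - 20 = 256 - 40 ≡ 9; y = λ·(20 - 9) - 22 ≡ 16. → (9, 16)
add P: (9, 16) + (22, 1). λ = (1 - 16)/(22 - 9) ≡ 8/13 mod 23. 13⁻¹ ≡ 16 (mod 23), so λ ≡ 13.
  x = λ² - 9 - 22 = 169 - 31 ≡ 0; y = λ·(9 - 0) - 16 ≡ 9. → (0, 9)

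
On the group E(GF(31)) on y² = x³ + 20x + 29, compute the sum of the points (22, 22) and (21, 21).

(20, 11)

(22, 22) + (21, 21). λ = (21 - 22)/(21 - 22) ≡ 30/30 mod 31. 30⁻¹ ≡ 30 (mod 31) since 30·30 = 900 ≡ 1, so λ ≡ 1.
  x = λ² - 22 - 21 = 1 - 43 ≡ 20; y = λ·(22 - 20) - 22 ≡ 11. → (20, 11)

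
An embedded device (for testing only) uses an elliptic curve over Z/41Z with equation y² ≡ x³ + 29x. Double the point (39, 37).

tangent at (39, 37): λ = (3·39² + 29)/(2·37) ≡ 0/33. 33⁻¹ ≡ 5 (mod 41) since 33·5 = 165 ≡ 1, so λ ≡ 0·5 ≡ 0.
  x = λ² - 39 - 39 = 0 - 78 ≡ 4; y = λ·(39 - 4) - 37 ≡ 4. → (4, 4)

(4, 4)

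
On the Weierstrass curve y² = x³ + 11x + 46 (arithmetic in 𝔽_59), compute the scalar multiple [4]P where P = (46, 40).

(42, 16)

Double-and-add on 4 = (100)₂. Start with P = (46, 40) for the leading 1-bit.
double: tangent at (46, 40): λ = (3·46² + 11)/(2·40) ≡ 46/21. 21⁻¹ ≡ 45 (mod 59), so λ ≡ 46·45 ≡ 5.
  x = λ² - 46 - 46 = 25 - 92 ≡ 51; y = λ·(46 - 51) - 40 ≡ 53. → (51, 53)
double: tangent at (51, 53): λ = (3·51² + 11)/(2·53) ≡ 26/47. 47⁻¹ ≡ 54 (mod 59), so λ ≡ 26·54 ≡ 47.
  x = λ² - 51 - 51 = 2209 - 102 ≡ 42; y = λ·(51 - 42) - 53 ≡ 16. → (42, 16)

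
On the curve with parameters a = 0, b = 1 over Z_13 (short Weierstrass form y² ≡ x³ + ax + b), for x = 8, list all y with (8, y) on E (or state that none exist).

none

x³ + 0x + 1 = 513 ≡ 6 (mod 13).
6 is a non-residue mod 13; no y exists.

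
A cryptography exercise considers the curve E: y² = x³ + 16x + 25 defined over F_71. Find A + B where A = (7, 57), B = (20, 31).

(7, 57) + (20, 31). λ = (31 - 57)/(20 - 7) ≡ 45/13 mod 71. 13⁻¹ ≡ 11 (mod 71), so λ ≡ 69.
  x = λ² - 7 - 20 = 4761 - 27 ≡ 48; y = λ·(7 - 48) - 57 ≡ 25. → (48, 25)

(48, 25)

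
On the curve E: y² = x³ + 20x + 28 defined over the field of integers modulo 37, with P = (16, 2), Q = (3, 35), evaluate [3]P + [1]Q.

(31, 32)

First 3P:
Repeated addition: build up to 3P.
2P: tangent at (16, 2): λ = (3·16² + 20)/(2·2) ≡ 11/4. 4⁻¹ ≡ 28 (mod 37) since 4·28 = 112 ≡ 1, so λ ≡ 11·28 ≡ 12.
  x = λ² - 16 - 16 = 144 - 32 ≡ 1; y = λ·(16 - 1) - 2 ≡ 30. → (1, 30)
3P: (1, 30) + (16, 2). λ = (2 - 30)/(16 - 1) ≡ 9/15 mod 37. 15⁻¹ ≡ 5 (mod 37), so λ ≡ 8.
  x = λ² - 1 - 16 = 64 - 17 ≡ 10; y = λ·(1 - 10) - 30 ≡ 9. → (10, 9)
3P = (10, 9).
Finally 3P + Q:
(10, 9) + (3, 35). λ = (35 - 9)/(3 - 10) ≡ 26/30 mod 37. 30⁻¹ ≡ 21 (mod 37) since 30·21 = 630 ≡ 1, so λ ≡ 28.
  x = λ² - 10 - 3 = 784 - 13 ≡ 31; y = λ·(10 - 31) - 9 ≡ 32. → (31, 32)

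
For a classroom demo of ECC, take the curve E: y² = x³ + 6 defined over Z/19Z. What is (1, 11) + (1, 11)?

tangent at (1, 11): λ = (3·1² + 0)/(2·11) ≡ 3/3. 3⁻¹ ≡ 13 (mod 19), so λ ≡ 3·13 ≡ 1.
  x = λ² - 1 - 1 = 1 - 2 ≡ 18; y = λ·(1 - 18) - 11 ≡ 10. → (18, 10)

(18, 10)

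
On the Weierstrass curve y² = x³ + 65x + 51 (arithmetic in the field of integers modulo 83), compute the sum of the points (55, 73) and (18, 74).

(55, 73) + (18, 74). λ = (74 - 73)/(18 - 55) ≡ 1/46 mod 83. 46⁻¹ ≡ 74 (mod 83), so λ ≡ 74.
  x = λ² - 55 - 18 = 5476 - 73 ≡ 8; y = λ·(55 - 8) - 73 ≡ 2. → (8, 2)

(8, 2)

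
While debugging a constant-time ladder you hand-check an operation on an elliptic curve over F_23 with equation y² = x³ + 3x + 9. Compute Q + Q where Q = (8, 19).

(15, 5)

tangent at (8, 19): λ = (3·8² + 3)/(2·19) ≡ 11/15. 15⁻¹ ≡ 20 (mod 23) since 15·20 = 300 ≡ 1, so λ ≡ 11·20 ≡ 13.
  x = λ² - 8 - 8 = 169 - 16 ≡ 15; y = λ·(8 - 15) - 19 ≡ 5. → (15, 5)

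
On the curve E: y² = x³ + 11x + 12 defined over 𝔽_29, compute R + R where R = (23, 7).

(19, 27)

tangent at (23, 7): λ = (3·23² + 11)/(2·7) ≡ 3/14. 14⁻¹ ≡ 27 (mod 29) since 14·27 = 378 ≡ 1, so λ ≡ 3·27 ≡ 23.
  x = λ² - 23 - 23 = 529 - 46 ≡ 19; y = λ·(23 - 19) - 7 ≡ 27. → (19, 27)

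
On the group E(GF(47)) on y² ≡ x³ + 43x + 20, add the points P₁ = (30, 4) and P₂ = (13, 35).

(7, 37)

(30, 4) + (13, 35). λ = (35 - 4)/(13 - 30) ≡ 31/30 mod 47. 30⁻¹ ≡ 11 (mod 47), so λ ≡ 12.
  x = λ² - 30 - 13 = 144 - 43 ≡ 7; y = λ·(30 - 7) - 4 ≡ 37. → (7, 37)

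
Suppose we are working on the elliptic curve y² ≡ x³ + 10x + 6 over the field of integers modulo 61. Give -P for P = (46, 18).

-(46, 18) = (46, -18 mod 61) = (46, 43).

(46, 43)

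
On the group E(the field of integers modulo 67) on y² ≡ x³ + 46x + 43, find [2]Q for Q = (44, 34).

(1, 36)

tangent at (44, 34): λ = (3·44² + 46)/(2·34) ≡ 25/1. 1⁻¹ ≡ 1 (mod 67) since 1·1 = 1 ≡ 1, so λ ≡ 25·1 ≡ 25.
  x = λ² - 44 - 44 = 625 - 88 ≡ 1; y = λ·(44 - 1) - 34 ≡ 36. → (1, 36)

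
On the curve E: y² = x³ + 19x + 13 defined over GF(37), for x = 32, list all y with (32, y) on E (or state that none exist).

x³ + 19x + 13 = 33389 ≡ 15 (mod 37).
15 is a non-residue mod 37; no y exists.

none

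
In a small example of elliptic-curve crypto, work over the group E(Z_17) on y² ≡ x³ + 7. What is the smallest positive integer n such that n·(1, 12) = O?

9

2P: tangent at (1, 12): λ = (3·1² + 0)/(2·12) ≡ 3/7. 7⁻¹ ≡ 5 (mod 17) since 7·5 = 35 ≡ 1, so λ ≡ 3·5 ≡ 15.
  x = λ² - 1 - 1 = 225 - 2 ≡ 2; y = λ·(1 - 2) - 12 ≡ 7. → (2, 7)
3P: (2, 7) + (1, 12). λ = (12 - 7)/(1 - 2) ≡ 5/16 mod 17. 16⁻¹ ≡ 16 (mod 17) since 16·16 = 256 ≡ 1, so λ ≡ 12.
  x = λ² - 2 - 1 = 144 - 3 ≡ 5; y = λ·(2 - 5) - 7 ≡ 8. → (5, 8)
4P: (5, 8) + (1, 12). λ = (12 - 8)/(1 - 5) ≡ 4/13 mod 17. 13⁻¹ ≡ 4 (mod 17) since 13·4 = 52 ≡ 1, so λ ≡ 16.
  x = λ² - 5 - 1 = 256 - 6 ≡ 12; y = λ·(5 - 12) - 8 ≡ 16. → (12, 16)
5P: (12, 16) + (1, 12). λ = (12 - 16)/(1 - 12) ≡ 13/6 mod 17. 6⁻¹ ≡ 3 (mod 17), so λ ≡ 5.
  x = λ² - 12 - 1 = 25 - 13 ≡ 12; y = λ·(12 - 12) - 16 ≡ 1. → (12, 1)
6P: (12, 1) + (1, 12). λ = (12 - 1)/(1 - 12) ≡ 11/6 mod 17. 6⁻¹ ≡ 3 (mod 17), so λ ≡ 16.
  x = λ² - 12 - 1 = 256 - 13 ≡ 5; y = λ·(12 - 5) - 1 ≡ 9. → (5, 9)
7P: (5, 9) + (1, 12). λ = (12 - 9)/(1 - 5) ≡ 3/13 mod 17. 13⁻¹ ≡ 4 (mod 17), so λ ≡ 12.
  x = λ² - 5 - 1 = 144 - 6 ≡ 2; y = λ·(5 - 2) - 9 ≡ 10. → (2, 10)
8P: (2, 10) + (1, 12). λ = (12 - 10)/(1 - 2) ≡ 2/16 mod 17. 16⁻¹ ≡ 16 (mod 17), so λ ≡ 15.
  x = λ² - 2 - 1 = 225 - 3 ≡ 1; y = λ·(2 - 1) - 10 ≡ 5. → (1, 5)
9P: (1, 5) + (1, 12): same x and y₁ ≡ -y₂, so the sum is O.
9P = O, so the order is 9.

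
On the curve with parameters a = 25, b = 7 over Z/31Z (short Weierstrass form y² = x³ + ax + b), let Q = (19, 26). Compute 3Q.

(9, 0)

Repeated addition: build up to 3Q.
2Q: tangent at (19, 26): λ = (3·19² + 25)/(2·26) ≡ 23/21. 21⁻¹ ≡ 3 (mod 31) since 21·3 = 63 ≡ 1, so λ ≡ 23·3 ≡ 7.
  x = λ² - 19 - 19 = 49 - 38 ≡ 11; y = λ·(19 - 11) - 26 ≡ 30. → (11, 30)
3Q: (11, 30) + (19, 26). λ = (26 - 30)/(19 - 11) ≡ 27/8 mod 31. 8⁻¹ ≡ 4 (mod 31) since 8·4 = 32 ≡ 1, so λ ≡ 15.
  x = λ² - 11 - 19 = 225 - 30 ≡ 9; y = λ·(11 - 9) - 30 ≡ 0. → (9, 0)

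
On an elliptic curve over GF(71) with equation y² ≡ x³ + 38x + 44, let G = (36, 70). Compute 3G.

(9, 60)

Repeated addition: build up to 3G.
2G: tangent at (36, 70): λ = (3·36² + 38)/(2·70) ≡ 21/69. 69⁻¹ ≡ 35 (mod 71), so λ ≡ 21·35 ≡ 25.
  x = λ² - 36 - 36 = 625 - 72 ≡ 56; y = λ·(36 - 56) - 70 ≡ 69. → (56, 69)
3G: (56, 69) + (36, 70). λ = (70 - 69)/(36 - 56) ≡ 1/51 mod 71. 51⁻¹ ≡ 39 (mod 71), so λ ≡ 39.
  x = λ² - 56 - 36 = 1521 - 92 ≡ 9; y = λ·(56 - 9) - 69 ≡ 60. → (9, 60)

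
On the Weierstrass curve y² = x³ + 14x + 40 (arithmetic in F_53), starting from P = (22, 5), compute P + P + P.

(24, 46)

Repeated addition: build up to 3P.
2P: tangent at (22, 5): λ = (3·22² + 14)/(2·5) ≡ 35/10. 10⁻¹ ≡ 16 (mod 53) since 10·16 = 160 ≡ 1, so λ ≡ 35·16 ≡ 30.
  x = λ² - 22 - 22 = 900 - 44 ≡ 8; y = λ·(22 - 8) - 5 ≡ 44. → (8, 44)
3P: (8, 44) + (22, 5). λ = (5 - 44)/(22 - 8) ≡ 14/14 mod 53. 14⁻¹ ≡ 19 (mod 53), so λ ≡ 1.
  x = λ² - 8 - 22 = 1 - 30 ≡ 24; y = λ·(8 - 24) - 44 ≡ 46. → (24, 46)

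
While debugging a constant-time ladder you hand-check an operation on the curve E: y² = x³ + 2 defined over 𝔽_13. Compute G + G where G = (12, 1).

(1, 9)

tangent at (12, 1): λ = (3·12² + 0)/(2·1) ≡ 3/2. 2⁻¹ ≡ 7 (mod 13), so λ ≡ 3·7 ≡ 8.
  x = λ² - 12 - 12 = 64 - 24 ≡ 1; y = λ·(12 - 1) - 1 ≡ 9. → (1, 9)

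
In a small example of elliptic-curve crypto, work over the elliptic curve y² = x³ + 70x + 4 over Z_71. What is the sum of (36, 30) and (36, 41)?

The two points share x = 36 and their y-coordinates satisfy 30 + 41 ≡ 0 (mod 71), so they are inverses. Their sum is O.

O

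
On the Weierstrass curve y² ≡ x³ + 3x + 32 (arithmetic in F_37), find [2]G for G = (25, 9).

(15, 23)

tangent at (25, 9): λ = (3·25² + 3)/(2·9) ≡ 28/18. 18⁻¹ ≡ 35 (mod 37) since 18·35 = 630 ≡ 1, so λ ≡ 28·35 ≡ 18.
  x = λ² - 25 - 25 = 324 - 50 ≡ 15; y = λ·(25 - 15) - 9 ≡ 23. → (15, 23)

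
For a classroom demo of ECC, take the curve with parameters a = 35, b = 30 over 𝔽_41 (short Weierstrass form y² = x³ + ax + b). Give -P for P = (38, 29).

(38, 12)

-(38, 29) = (38, -29 mod 41) = (38, 12).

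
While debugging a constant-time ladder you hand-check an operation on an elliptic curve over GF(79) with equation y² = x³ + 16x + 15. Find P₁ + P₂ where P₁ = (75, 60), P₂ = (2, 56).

(20, 35)

(75, 60) + (2, 56). λ = (56 - 60)/(2 - 75) ≡ 75/6 mod 79. 6⁻¹ ≡ 66 (mod 79), so λ ≡ 52.
  x = λ² - 75 - 2 = 2704 - 77 ≡ 20; y = λ·(75 - 20) - 60 ≡ 35. → (20, 35)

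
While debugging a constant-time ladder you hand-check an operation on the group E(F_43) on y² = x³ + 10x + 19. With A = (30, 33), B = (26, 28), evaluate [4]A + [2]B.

(19, 4)

First 4A:
Repeated addition: build up to 4A.
2A: tangent at (30, 33): λ = (3·30² + 10)/(2·33) ≡ 1/23. 23⁻¹ ≡ 15 (mod 43), so λ ≡ 1·15 ≡ 15.
  x = λ² - 30 - 30 = 225 - 60 ≡ 36; y = λ·(30 - 36) - 33 ≡ 6. → (36, 6)
3A: (36, 6) + (30, 33). λ = (33 - 6)/(30 - 36) ≡ 27/37 mod 43. 37⁻¹ ≡ 7 (mod 43), so λ ≡ 17.
  x = λ² - 36 - 30 = 289 - 66 ≡ 8; y = λ·(36 - 8) - 6 ≡ 40. → (8, 40)
4A: (8, 40) + (30, 33). λ = (33 - 40)/(30 - 8) ≡ 36/22 mod 43. 22⁻¹ ≡ 2 (mod 43), so λ ≡ 29.
  x = λ² - 8 - 30 = 841 - 38 ≡ 29; y = λ·(8 - 29) - 40 ≡ 39. → (29, 39)
4A = (29, 39).
Next 2B:
Repeated addition: build up to 2B.
2B: tangent at (26, 28): λ = (3·26² + 10)/(2·28) ≡ 17/13. 13⁻¹ ≡ 10 (mod 43), so λ ≡ 17·10 ≡ 41.
  x = λ² - 26 - 26 = 1681 - 52 ≡ 38; y = λ·(26 - 38) - 28 ≡ 39. → (38, 39)
2B = (38, 39).
Finally 4A + 2B:
(29, 39) + (38, 39). λ = (39 - 39)/(38 - 29) ≡ 0/9 mod 43. 9⁻¹ ≡ 24 (mod 43) since 9·24 = 216 ≡ 1, so λ ≡ 0.
  x = λ² - 29 - 38 = 0 - 67 ≡ 19; y = λ·(29 - 19) - 39 ≡ 4. → (19, 4)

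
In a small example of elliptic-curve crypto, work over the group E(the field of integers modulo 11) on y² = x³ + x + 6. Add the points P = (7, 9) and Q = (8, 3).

(7, 9) + (8, 3). λ = (3 - 9)/(8 - 7) ≡ 5/1 mod 11. 1⁻¹ ≡ 1 (mod 11), so λ ≡ 5.
  x = λ² - 7 - 8 = 25 - 15 ≡ 10; y = λ·(7 - 10) - 9 ≡ 9. → (10, 9)

(10, 9)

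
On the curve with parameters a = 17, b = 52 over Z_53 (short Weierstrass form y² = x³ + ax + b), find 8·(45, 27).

(27, 52)

Write Q = (45, 27).
Repeated addition: build up to 8Q.
2Q: tangent at (45, 27): λ = (3·45² + 17)/(2·27) ≡ 50/1. 1⁻¹ ≡ 1 (mod 53), so λ ≡ 50·1 ≡ 50.
  x = λ² - 45 - 45 = 2500 - 90 ≡ 25; y = λ·(45 - 25) - 27 ≡ 19. → (25, 19)
3Q: (25, 19) + (45, 27). λ = (27 - 19)/(45 - 25) ≡ 8/20 mod 53. 20⁻¹ ≡ 8 (mod 53), so λ ≡ 11.
  x = λ² - 25 - 45 = 121 - 70 ≡ 51; y = λ·(25 - 51) - 19 ≡ 13. → (51, 13)
4Q: (51, 13) + (45, 27). λ = (27 - 13)/(45 - 51) ≡ 14/47 mod 53. 47⁻¹ ≡ 44 (mod 53) since 47·44 = 2068 ≡ 1, so λ ≡ 33.
  x = λ² - 51 - 45 = 1089 - 96 ≡ 39; y = λ·(51 - 39) - 13 ≡ 12. → (39, 12)
5Q: (39, 12) + (45, 27). λ = (27 - 12)/(45 - 39) ≡ 15/6 mod 53. 6⁻¹ ≡ 9 (mod 53), so λ ≡ 29.
  x = λ² - 39 - 45 = 841 - 84 ≡ 15; y = λ·(39 - 15) - 12 ≡ 48. → (15, 48)
6Q: (15, 48) + (45, 27). λ = (27 - 48)/(45 - 15) ≡ 32/30 mod 53. 30⁻¹ ≡ 23 (mod 53), so λ ≡ 47.
  x = λ² - 15 - 45 = 2209 - 60 ≡ 29; y = λ·(15 - 29) - 48 ≡ 36. → (29, 36)
7Q: (29, 36) + (45, 27). λ = (27 - 36)/(45 - 29) ≡ 44/16 mod 53. 16⁻¹ ≡ 10 (mod 53), so λ ≡ 16.
  x = λ² - 29 - 45 = 256 - 74 ≡ 23; y = λ·(29 - 23) - 36 ≡ 7. → (23, 7)
8Q: (23, 7) + (45, 27). λ = (27 - 7)/(45 - 23) ≡ 20/22 mod 53. 22⁻¹ ≡ 41 (mod 53), so λ ≡ 25.
  x = λ² - 23 - 45 = 625 - 68 ≡ 27; y = λ·(23 - 27) - 7 ≡ 52. → (27, 52)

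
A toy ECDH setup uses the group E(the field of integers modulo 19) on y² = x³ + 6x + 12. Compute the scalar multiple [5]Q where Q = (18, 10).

Repeated addition: build up to 5Q.
2Q: tangent at (18, 10): λ = (3·18² + 6)/(2·10) ≡ 9/1. 1⁻¹ ≡ 1 (mod 19), so λ ≡ 9·1 ≡ 9.
  x = λ² - 18 - 18 = 81 - 36 ≡ 7; y = λ·(18 - 7) - 10 ≡ 13. → (7, 13)
3Q: (7, 13) + (18, 10). λ = (10 - 13)/(18 - 7) ≡ 16/11 mod 19. 11⁻¹ ≡ 7 (mod 19), so λ ≡ 17.
  x = λ² - 7 - 18 = 289 - 25 ≡ 17; y = λ·(7 - 17) - 13 ≡ 7. → (17, 7)
4Q: (17, 7) + (18, 10). λ = (10 - 7)/(18 - 17) ≡ 3/1 mod 19. 1⁻¹ ≡ 1 (mod 19), so λ ≡ 3.
  x = λ² - 17 - 18 = 9 - 35 ≡ 12; y = λ·(17 - 12) - 7 ≡ 8. → (12, 8)
5Q: (12, 8) + (18, 10). λ = (10 - 8)/(18 - 12) ≡ 2/6 mod 19. 6⁻¹ ≡ 16 (mod 19) since 6·16 = 96 ≡ 1, so λ ≡ 13.
  x = λ² - 12 - 18 = 169 - 30 ≡ 6; y = λ·(12 - 6) - 8 ≡ 13. → (6, 13)

(6, 13)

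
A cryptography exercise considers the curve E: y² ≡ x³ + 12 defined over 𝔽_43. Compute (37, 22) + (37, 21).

The two points share x = 37 and their y-coordinates satisfy 22 + 21 ≡ 0 (mod 43), so they are inverses. Their sum is 𝒪.

O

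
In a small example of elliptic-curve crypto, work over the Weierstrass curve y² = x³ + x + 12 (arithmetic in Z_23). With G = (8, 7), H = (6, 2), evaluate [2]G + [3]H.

First 2G:
Repeated addition: build up to 2G.
2G: tangent at (8, 7): λ = (3·8² + 1)/(2·7) ≡ 9/14. 14⁻¹ ≡ 5 (mod 23) since 14·5 = 70 ≡ 1, so λ ≡ 9·5 ≡ 22.
  x = λ² - 8 - 8 = 484 - 16 ≡ 8; y = λ·(8 - 8) - 7 ≡ 16. → (8, 16)
2G = (8, 16).
Next 3H:
Repeated addition: build up to 3H.
2H: tangent at (6, 2): λ = (3·6² + 1)/(2·2) ≡ 17/4. 4⁻¹ ≡ 6 (mod 23), so λ ≡ 17·6 ≡ 10.
  x = λ² - 6 - 6 = 100 - 12 ≡ 19; y = λ·(6 - 19) - 2 ≡ 6. → (19, 6)
3H: (19, 6) + (6, 2). λ = (2 - 6)/(6 - 19) ≡ 19/10 mod 23. 10⁻¹ ≡ 7 (mod 23), so λ ≡ 18.
  x = λ² - 19 - 6 = 324 - 25 ≡ 0; y = λ·(19 - 0) - 6 ≡ 14. → (0, 14)
3H = (0, 14).
Finally 2G + 3H:
(8, 16) + (0, 14). λ = (14 - 16)/(0 - 8) ≡ 21/15 mod 23. 15⁻¹ ≡ 20 (mod 23) since 15·20 = 300 ≡ 1, so λ ≡ 6.
  x = λ² - 8 - 0 = 36 - 8 ≡ 5; y = λ·(8 - 5) - 16 ≡ 2. → (5, 2)

(5, 2)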